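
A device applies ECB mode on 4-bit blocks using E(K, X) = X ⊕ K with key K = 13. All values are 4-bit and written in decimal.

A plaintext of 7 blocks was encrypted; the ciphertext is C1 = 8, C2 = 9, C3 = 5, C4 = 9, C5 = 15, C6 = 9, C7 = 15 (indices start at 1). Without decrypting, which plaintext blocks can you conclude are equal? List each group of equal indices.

ECB encrypts each block independently with the same key, so equal ciphertext blocks imply equal plaintext blocks.
C2 = C4 = C6 = 9, so P2 = P4 = P6.
C5 = C7 = 15, so P5 = P7.

P2 = P4 = P6; P5 = P7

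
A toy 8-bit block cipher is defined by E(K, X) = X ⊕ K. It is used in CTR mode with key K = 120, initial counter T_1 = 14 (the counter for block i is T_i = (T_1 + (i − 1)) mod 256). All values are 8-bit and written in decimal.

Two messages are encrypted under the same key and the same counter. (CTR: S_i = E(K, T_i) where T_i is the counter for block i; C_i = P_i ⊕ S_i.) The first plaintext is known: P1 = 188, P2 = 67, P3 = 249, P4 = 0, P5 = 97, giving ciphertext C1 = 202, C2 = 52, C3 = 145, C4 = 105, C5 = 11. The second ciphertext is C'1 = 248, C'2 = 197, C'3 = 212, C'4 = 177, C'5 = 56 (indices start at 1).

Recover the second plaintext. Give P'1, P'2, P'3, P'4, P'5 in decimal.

In CTR with a reused counter, both messages share the same keystream S_i, so C_i ⊕ C'_i = P_i ⊕ P'_i and thus P'_i = P_i ⊕ C_i ⊕ C'_i.
P'1: 188 ⊕ 202 ⊕ 248 = 142.
P'2: 67 ⊕ 52 ⊕ 197 = 178.
P'3: 249 ⊕ 145 ⊕ 212 = 188.
P'4: 0 ⊕ 105 ⊕ 177 = 216.
P'5: 97 ⊕ 11 ⊕ 56 = 82.

P'1 = 142, P'2 = 178, P'3 = 188, P'4 = 216, P'5 = 82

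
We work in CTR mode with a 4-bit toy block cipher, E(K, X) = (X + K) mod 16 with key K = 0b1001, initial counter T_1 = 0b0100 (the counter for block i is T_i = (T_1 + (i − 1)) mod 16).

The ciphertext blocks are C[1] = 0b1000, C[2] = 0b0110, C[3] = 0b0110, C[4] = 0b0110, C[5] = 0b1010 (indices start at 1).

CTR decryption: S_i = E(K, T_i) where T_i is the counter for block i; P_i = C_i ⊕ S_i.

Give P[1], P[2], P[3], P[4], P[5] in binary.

P[1] = 0b0101, P[2] = 0b1000, P[3] = 0b1001, P[4] = 0b0110, P[5] = 0b1011

P[1]: T = 0b0100, S = E(K, T) = 0b1101; 0b1000 ⊕ 0b1101 = 0b0101.
P[2]: T = 0b0101, S = E(K, T) = 0b1110; 0b0110 ⊕ 0b1110 = 0b1000.
P[3]: T = 0b0110, S = E(K, T) = 0b1111; 0b0110 ⊕ 0b1111 = 0b1001.
P[4]: T = 0b0111, S = E(K, T) = 0b0000; 0b0110 ⊕ 0b0000 = 0b0110.
P[5]: T = 0b1000, S = E(K, T) = 0b0001; 0b1010 ⊕ 0b0001 = 0b1011.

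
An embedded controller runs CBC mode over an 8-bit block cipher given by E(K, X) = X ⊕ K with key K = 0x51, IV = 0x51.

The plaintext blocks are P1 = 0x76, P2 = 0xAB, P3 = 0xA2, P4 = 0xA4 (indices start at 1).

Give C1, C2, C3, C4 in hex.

CBC encryption: C_i = E(K, P_i ⊕ C_{i−1}), with C_{0} = IV.
C1: P1 ⊕ 0x51 = 0x27; E(K, 0x27) = 0x76.
C2: P2 ⊕ 0x76 = 0xDD; E(K, 0xDD) = 0x8C.
C3: P3 ⊕ 0x8C = 0x2E; E(K, 0x2E) = 0x7F.
C4: P4 ⊕ 0x7F = 0xDB; E(K, 0xDB) = 0x8A.

C1 = 0x76, C2 = 0x8C, C3 = 0x7F, C4 = 0x8A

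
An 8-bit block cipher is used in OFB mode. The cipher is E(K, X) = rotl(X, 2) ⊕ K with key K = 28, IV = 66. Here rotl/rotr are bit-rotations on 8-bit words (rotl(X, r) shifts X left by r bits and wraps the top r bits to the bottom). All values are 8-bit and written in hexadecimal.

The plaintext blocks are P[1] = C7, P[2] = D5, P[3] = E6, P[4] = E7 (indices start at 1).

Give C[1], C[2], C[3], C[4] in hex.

C[1] = 76, C[2] = 3B, C[3] = 75, C[4] = 81

OFB encryption: S_i = E(K, S_{i−1}) with S_{0} = IV; C_i = P_i ⊕ S_i.
C[1]: S = E(K, 66) = B1; C7 ⊕ B1 = 76.
C[2]: S = E(K, B1) = EE; D5 ⊕ EE = 3B.
C[3]: S = E(K, EE) = 93; E6 ⊕ 93 = 75.
C[4]: S = E(K, 93) = 66; E7 ⊕ 66 = 81.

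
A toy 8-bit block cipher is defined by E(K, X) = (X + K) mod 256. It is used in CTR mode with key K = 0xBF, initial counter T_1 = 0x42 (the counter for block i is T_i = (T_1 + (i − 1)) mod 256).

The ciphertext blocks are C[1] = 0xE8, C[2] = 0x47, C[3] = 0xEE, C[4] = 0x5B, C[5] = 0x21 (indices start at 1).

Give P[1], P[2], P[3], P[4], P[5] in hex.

P[1] = 0xE9, P[2] = 0x45, P[3] = 0xED, P[4] = 0x5F, P[5] = 0x24

CTR decryption: S_i = E(K, T_i) where T_i is the counter for block i; P_i = C_i ⊕ S_i.
P[1]: T = 0x42, S = E(K, T) = 0x01; 0xE8 ⊕ 0x01 = 0xE9.
P[2]: T = 0x43, S = E(K, T) = 0x02; 0x47 ⊕ 0x02 = 0x45.
P[3]: T = 0x44, S = E(K, T) = 0x03; 0xEE ⊕ 0x03 = 0xED.
P[4]: T = 0x45, S = E(K, T) = 0x04; 0x5B ⊕ 0x04 = 0x5F.
P[5]: T = 0x46, S = E(K, T) = 0x05; 0x21 ⊕ 0x05 = 0x24.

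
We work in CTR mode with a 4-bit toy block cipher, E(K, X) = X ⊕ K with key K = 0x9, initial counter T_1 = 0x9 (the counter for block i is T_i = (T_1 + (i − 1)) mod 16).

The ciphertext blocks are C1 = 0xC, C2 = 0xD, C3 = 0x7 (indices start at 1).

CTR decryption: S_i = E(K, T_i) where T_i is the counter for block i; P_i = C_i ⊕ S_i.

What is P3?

P3: T = 0xB, S = E(K, T) = 0x2; 0x7 ⊕ 0x2 = 0x5.

P3 = 0x5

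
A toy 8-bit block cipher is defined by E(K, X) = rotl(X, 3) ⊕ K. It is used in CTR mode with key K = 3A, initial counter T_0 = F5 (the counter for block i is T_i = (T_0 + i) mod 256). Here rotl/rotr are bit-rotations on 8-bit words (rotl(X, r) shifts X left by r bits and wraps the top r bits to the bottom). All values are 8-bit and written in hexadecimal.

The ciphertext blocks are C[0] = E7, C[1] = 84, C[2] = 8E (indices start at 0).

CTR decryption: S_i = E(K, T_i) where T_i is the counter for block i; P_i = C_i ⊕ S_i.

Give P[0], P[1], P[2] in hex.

P[0] = 72, P[1] = 09, P[2] = 0B

P[0]: T = F5, S = E(K, T) = 95; E7 ⊕ 95 = 72.
P[1]: T = F6, S = E(K, T) = 8D; 84 ⊕ 8D = 09.
P[2]: T = F7, S = E(K, T) = 85; 8E ⊕ 85 = 0B.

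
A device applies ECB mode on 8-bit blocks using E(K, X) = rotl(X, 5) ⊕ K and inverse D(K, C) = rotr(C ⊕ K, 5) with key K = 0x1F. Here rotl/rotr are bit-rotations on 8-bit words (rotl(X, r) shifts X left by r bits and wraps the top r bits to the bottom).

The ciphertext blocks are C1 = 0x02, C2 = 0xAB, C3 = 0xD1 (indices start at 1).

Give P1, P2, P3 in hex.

P1 = 0xE8, P2 = 0xA5, P3 = 0x76

ECB decryption: P_i = D(K, C_i).
P1: D(K, 0x02) = 0xE8.
P2: D(K, 0xAB) = 0xA5.
P3: D(K, 0xD1) = 0x76.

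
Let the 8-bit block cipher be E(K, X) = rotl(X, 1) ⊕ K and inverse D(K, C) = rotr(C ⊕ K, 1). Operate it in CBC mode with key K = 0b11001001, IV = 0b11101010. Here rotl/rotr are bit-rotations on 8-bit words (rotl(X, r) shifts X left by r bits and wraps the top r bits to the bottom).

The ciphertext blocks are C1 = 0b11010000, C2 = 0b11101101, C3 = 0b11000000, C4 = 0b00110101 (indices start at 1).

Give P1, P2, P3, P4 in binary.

CBC decryption: P_i = D(K, C_i) ⊕ C_{i−1}, with C_{0} = IV.
P1: D(K, 0b11010000) = 0b10001100; 0b10001100 ⊕ 0b11101010 = 0b01100110.
P2: D(K, 0b11101101) = 0b00010010; 0b00010010 ⊕ 0b11010000 = 0b11000010.
P3: D(K, 0b11000000) = 0b10000100; 0b10000100 ⊕ 0b11101101 = 0b01101001.
P4: D(K, 0b00110101) = 0b01111110; 0b01111110 ⊕ 0b11000000 = 0b10111110.

P1 = 0b01100110, P2 = 0b11000010, P3 = 0b01101001, P4 = 0b10111110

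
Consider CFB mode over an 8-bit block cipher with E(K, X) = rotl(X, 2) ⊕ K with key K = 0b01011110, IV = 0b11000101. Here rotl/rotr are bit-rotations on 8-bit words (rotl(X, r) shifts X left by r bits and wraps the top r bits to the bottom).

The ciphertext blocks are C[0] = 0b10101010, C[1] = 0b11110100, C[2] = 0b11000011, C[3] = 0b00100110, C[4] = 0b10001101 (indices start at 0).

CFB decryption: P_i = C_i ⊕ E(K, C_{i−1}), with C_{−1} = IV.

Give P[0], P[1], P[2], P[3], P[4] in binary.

P[0]: E(K, 0b11000101) = 0b01001001; 0b10101010 ⊕ 0b01001001 = 0b11100011.
P[1]: E(K, 0b10101010) = 0b11110100; 0b11110100 ⊕ 0b11110100 = 0b00000000.
P[2]: E(K, 0b11110100) = 0b10001101; 0b11000011 ⊕ 0b10001101 = 0b01001110.
P[3]: E(K, 0b11000011) = 0b01010001; 0b00100110 ⊕ 0b01010001 = 0b01110111.
P[4]: E(K, 0b00100110) = 0b11000110; 0b10001101 ⊕ 0b11000110 = 0b01001011.

P[0] = 0b11100011, P[1] = 0b00000000, P[2] = 0b01001110, P[3] = 0b01110111, P[4] = 0b01001011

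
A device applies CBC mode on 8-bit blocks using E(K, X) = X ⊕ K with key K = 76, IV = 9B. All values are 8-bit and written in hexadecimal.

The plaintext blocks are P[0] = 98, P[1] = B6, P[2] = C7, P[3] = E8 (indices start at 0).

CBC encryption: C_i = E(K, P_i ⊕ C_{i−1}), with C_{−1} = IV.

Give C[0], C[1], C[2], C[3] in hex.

C[0]: P[0] ⊕ 9B = 03; E(K, 03) = 75.
C[1]: P[1] ⊕ 75 = C3; E(K, C3) = B5.
C[2]: P[2] ⊕ B5 = 72; E(K, 72) = 04.
C[3]: P[3] ⊕ 04 = EC; E(K, EC) = 9A.

C[0] = 75, C[1] = B5, C[2] = 04, C[3] = 9A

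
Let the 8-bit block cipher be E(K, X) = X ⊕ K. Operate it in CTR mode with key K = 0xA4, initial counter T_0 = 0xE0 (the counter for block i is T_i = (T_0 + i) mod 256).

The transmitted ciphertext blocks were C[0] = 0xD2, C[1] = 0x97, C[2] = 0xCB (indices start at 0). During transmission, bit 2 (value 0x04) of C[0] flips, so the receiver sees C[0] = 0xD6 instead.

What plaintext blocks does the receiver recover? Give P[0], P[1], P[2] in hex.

P[0] = 0x92, P[1] = 0xD2, P[2] = 0x8D

CTR decryption: S_i = E(K, T_i) where T_i is the counter for block i; P_i = C_i ⊕ S_i.
Only C[0] changed, to 0xD6. In CTR, a change in C_i flips the same bit in P_i only; the keystream is unaffected. Decrypting the received ciphertext:
P[0]: T = 0xE0, S = E(K, T) = 0x44; 0xD6 ⊕ 0x44 = 0x92.
P[1]: T = 0xE1, S = E(K, T) = 0x45; 0x97 ⊕ 0x45 = 0xD2.
P[2]: T = 0xE2, S = E(K, T) = 0x46; 0xCB ⊕ 0x46 = 0x8D.
Blocks that differ from the original plaintext: P[0].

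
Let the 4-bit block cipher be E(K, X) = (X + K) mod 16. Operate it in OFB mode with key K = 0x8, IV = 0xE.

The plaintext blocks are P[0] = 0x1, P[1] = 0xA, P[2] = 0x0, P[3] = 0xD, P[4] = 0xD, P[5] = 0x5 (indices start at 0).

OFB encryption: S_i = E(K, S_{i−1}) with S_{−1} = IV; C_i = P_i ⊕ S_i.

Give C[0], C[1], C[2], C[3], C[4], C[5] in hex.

C[0]: S = E(K, 0xE) = 0x6; 0x1 ⊕ 0x6 = 0x7.
C[1]: S = E(K, 0x6) = 0xE; 0xA ⊕ 0xE = 0x4.
C[2]: S = E(K, 0xE) = 0x6; 0x0 ⊕ 0x6 = 0x6.
C[3]: S = E(K, 0x6) = 0xE; 0xD ⊕ 0xE = 0x3.
C[4]: S = E(K, 0xE) = 0x6; 0xD ⊕ 0x6 = 0xB.
C[5]: S = E(K, 0x6) = 0xE; 0x5 ⊕ 0xE = 0xB.

C[0] = 0x7, C[1] = 0x4, C[2] = 0x6, C[3] = 0x3, C[4] = 0xB, C[5] = 0xB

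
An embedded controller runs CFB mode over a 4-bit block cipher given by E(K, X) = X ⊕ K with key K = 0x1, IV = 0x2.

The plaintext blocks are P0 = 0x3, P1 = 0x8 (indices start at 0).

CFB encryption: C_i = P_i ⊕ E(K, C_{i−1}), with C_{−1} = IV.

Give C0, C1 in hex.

C0 = 0x0, C1 = 0x9

C0: E(K, 0x2) = 0x3; 0x3 ⊕ 0x3 = 0x0.
C1: E(K, 0x0) = 0x1; 0x8 ⊕ 0x1 = 0x9.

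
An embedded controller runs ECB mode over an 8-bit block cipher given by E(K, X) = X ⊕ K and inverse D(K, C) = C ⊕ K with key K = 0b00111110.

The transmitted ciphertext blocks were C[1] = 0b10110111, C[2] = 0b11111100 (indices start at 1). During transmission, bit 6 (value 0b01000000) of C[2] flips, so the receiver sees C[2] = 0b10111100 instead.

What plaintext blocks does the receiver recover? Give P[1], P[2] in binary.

P[1] = 0b10001001, P[2] = 0b10000010

ECB decryption: P_i = D(K, C_i).
Only C[2] changed, to 0b10111100. In ECB, a change in C_i affects only P_i. Decrypting the received ciphertext:
P[1]: D(K, 0b10110111) = 0b10001001.
P[2]: D(K, 0b10111100) = 0b10000010.
Blocks that differ from the original plaintext: P[2].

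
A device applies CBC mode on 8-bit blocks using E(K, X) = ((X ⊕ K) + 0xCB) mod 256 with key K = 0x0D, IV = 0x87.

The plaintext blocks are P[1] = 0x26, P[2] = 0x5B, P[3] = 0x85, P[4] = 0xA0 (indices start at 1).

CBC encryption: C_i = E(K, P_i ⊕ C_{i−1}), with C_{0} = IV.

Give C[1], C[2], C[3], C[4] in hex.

C[1]: P[1] ⊕ 0x87 = 0xA1; E(K, 0xA1) = 0x77.
C[2]: P[2] ⊕ 0x77 = 0x2C; E(K, 0x2C) = 0xEC.
C[3]: P[3] ⊕ 0xEC = 0x69; E(K, 0x69) = 0x2F.
C[4]: P[4] ⊕ 0x2F = 0x8F; E(K, 0x8F) = 0x4D.

C[1] = 0x77, C[2] = 0xEC, C[3] = 0x2F, C[4] = 0x4D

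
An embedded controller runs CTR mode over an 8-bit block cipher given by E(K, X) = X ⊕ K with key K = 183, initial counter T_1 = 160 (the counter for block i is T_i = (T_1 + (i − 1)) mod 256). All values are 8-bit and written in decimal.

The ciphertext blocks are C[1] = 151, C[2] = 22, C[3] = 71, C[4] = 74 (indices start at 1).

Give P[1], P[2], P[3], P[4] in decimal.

P[1] = 128, P[2] = 0, P[3] = 82, P[4] = 94

CTR decryption: S_i = E(K, T_i) where T_i is the counter for block i; P_i = C_i ⊕ S_i.
P[1]: T = 160, S = E(K, T) = 23; 151 ⊕ 23 = 128.
P[2]: T = 161, S = E(K, T) = 22; 22 ⊕ 22 = 0.
P[3]: T = 162, S = E(K, T) = 21; 71 ⊕ 21 = 82.
P[4]: T = 163, S = E(K, T) = 20; 74 ⊕ 20 = 94.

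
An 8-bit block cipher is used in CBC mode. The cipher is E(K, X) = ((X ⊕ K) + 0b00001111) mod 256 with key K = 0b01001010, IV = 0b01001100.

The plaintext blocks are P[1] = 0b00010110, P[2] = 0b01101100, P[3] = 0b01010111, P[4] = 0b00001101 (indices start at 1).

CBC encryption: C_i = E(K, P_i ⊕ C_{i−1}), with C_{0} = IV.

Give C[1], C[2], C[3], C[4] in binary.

C[1]: P[1] ⊕ 0b01001100 = 0b01011010; E(K, 0b01011010) = 0b00011111.
C[2]: P[2] ⊕ 0b00011111 = 0b01110011; E(K, 0b01110011) = 0b01001000.
C[3]: P[3] ⊕ 0b01001000 = 0b00011111; E(K, 0b00011111) = 0b01100100.
C[4]: P[4] ⊕ 0b01100100 = 0b01101001; E(K, 0b01101001) = 0b00110010.

C[1] = 0b00011111, C[2] = 0b01001000, C[3] = 0b01100100, C[4] = 0b00110010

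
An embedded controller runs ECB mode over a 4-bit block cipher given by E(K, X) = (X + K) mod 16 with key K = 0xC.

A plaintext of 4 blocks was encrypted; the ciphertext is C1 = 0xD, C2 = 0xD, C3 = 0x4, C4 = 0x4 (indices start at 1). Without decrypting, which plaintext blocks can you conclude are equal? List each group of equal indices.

ECB encrypts each block independently with the same key, so equal ciphertext blocks imply equal plaintext blocks.
C1 = C2 = 0xD, so P1 = P2.
C3 = C4 = 0x4, so P3 = P4.

P1 = P2; P3 = P4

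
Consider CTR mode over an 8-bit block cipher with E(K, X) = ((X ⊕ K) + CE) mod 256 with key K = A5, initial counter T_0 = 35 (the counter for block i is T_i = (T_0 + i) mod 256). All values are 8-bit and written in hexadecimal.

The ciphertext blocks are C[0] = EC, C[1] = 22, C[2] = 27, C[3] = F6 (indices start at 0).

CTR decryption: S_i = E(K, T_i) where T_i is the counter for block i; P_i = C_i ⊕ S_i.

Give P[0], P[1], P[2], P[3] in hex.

P[0]: T = 35, S = E(K, T) = 5E; EC ⊕ 5E = B2.
P[1]: T = 36, S = E(K, T) = 61; 22 ⊕ 61 = 43.
P[2]: T = 37, S = E(K, T) = 60; 27 ⊕ 60 = 47.
P[3]: T = 38, S = E(K, T) = 6B; F6 ⊕ 6B = 9D.

P[0] = B2, P[1] = 43, P[2] = 47, P[3] = 9D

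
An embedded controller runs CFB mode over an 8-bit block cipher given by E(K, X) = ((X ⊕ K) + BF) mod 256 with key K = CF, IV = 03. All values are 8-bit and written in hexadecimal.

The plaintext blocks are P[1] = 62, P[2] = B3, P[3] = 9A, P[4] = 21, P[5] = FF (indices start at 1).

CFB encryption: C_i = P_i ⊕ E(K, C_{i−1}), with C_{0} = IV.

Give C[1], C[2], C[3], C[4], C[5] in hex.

C[1]: E(K, 03) = 8B; 62 ⊕ 8B = E9.
C[2]: E(K, E9) = E5; B3 ⊕ E5 = 56.
C[3]: E(K, 56) = 58; 9A ⊕ 58 = C2.
C[4]: E(K, C2) = CC; 21 ⊕ CC = ED.
C[5]: E(K, ED) = E1; FF ⊕ E1 = 1E.

C[1] = E9, C[2] = 56, C[3] = C2, C[4] = ED, C[5] = 1E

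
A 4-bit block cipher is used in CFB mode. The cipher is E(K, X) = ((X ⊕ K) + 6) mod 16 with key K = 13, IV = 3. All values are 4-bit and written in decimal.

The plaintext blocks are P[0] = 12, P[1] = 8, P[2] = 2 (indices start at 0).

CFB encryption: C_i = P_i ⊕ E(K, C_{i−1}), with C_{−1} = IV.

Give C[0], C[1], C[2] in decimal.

C[0] = 8, C[1] = 3, C[2] = 6

C[0]: E(K, 3) = 4; 12 ⊕ 4 = 8.
C[1]: E(K, 8) = 11; 8 ⊕ 11 = 3.
C[2]: E(K, 3) = 4; 2 ⊕ 4 = 6.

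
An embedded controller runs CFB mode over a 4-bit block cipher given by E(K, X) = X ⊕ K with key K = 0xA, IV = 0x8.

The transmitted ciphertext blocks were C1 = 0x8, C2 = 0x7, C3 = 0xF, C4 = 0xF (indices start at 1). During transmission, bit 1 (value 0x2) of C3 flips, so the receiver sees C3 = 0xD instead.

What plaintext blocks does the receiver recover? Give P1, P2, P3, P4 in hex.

P1 = 0xA, P2 = 0x5, P3 = 0x0, P4 = 0x8

CFB decryption: P_i = C_i ⊕ E(K, C_{i−1}), with C_{0} = IV.
Only C3 changed, to 0xD. In CFB, a change in C_i flips the same bit in P_i and garbles P_{i+1}. Decrypting the received ciphertext:
P1: E(K, 0x8) = 0x2; 0x8 ⊕ 0x2 = 0xA.
P2: E(K, 0x8) = 0x2; 0x7 ⊕ 0x2 = 0x5.
P3: E(K, 0x7) = 0xD; 0xD ⊕ 0xD = 0x0.
P4: E(K, 0xD) = 0x7; 0xF ⊕ 0x7 = 0x8.
Blocks that differ from the original plaintext: P3, P4.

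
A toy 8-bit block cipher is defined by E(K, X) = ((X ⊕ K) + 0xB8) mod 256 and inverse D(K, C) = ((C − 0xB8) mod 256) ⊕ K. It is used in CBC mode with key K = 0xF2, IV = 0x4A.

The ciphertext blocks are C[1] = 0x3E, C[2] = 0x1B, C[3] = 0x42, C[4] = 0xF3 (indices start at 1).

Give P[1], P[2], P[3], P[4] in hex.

CBC decryption: P_i = D(K, C_i) ⊕ C_{i−1}, with C_{0} = IV.
P[1]: D(K, 0x3E) = 0x74; 0x74 ⊕ 0x4A = 0x3E.
P[2]: D(K, 0x1B) = 0x91; 0x91 ⊕ 0x3E = 0xAF.
P[3]: D(K, 0x42) = 0x78; 0x78 ⊕ 0x1B = 0x63.
P[4]: D(K, 0xF3) = 0xC9; 0xC9 ⊕ 0x42 = 0x8B.

P[1] = 0x3E, P[2] = 0xAF, P[3] = 0x63, P[4] = 0x8B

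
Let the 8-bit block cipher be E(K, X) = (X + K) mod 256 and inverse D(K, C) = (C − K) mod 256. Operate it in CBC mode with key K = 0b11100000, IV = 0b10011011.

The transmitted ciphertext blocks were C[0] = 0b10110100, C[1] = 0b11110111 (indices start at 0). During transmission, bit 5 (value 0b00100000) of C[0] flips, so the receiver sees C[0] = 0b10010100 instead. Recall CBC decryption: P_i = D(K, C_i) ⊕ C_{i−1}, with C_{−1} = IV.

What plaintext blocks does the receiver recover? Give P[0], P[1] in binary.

Only C[0] changed, to 0b10010100. In CBC, a change in C_i garbles P_i and flips the same bit in P_{i+1}. Decrypting the received ciphertext:
P[0]: D(K, 0b10010100) = 0b10110100; 0b10110100 ⊕ 0b10011011 = 0b00101111.
P[1]: D(K, 0b11110111) = 0b00010111; 0b00010111 ⊕ 0b10010100 = 0b10000011.
Blocks that differ from the original plaintext: P[0], P[1].

P[0] = 0b00101111, P[1] = 0b10000011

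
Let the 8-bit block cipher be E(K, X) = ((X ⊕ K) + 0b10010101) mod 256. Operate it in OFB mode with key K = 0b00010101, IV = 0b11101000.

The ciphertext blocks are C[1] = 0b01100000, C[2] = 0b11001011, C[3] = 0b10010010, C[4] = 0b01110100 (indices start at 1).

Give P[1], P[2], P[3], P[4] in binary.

OFB decryption: S_i = E(K, S_{i−1}) with S_{0} = IV; P_i = C_i ⊕ S_i.
P[1]: S = E(K, 0b11101000) = 0b10010010; 0b01100000 ⊕ 0b10010010 = 0b11110010.
P[2]: S = E(K, 0b10010010) = 0b00011100; 0b11001011 ⊕ 0b00011100 = 0b11010111.
P[3]: S = E(K, 0b00011100) = 0b10011110; 0b10010010 ⊕ 0b10011110 = 0b00001100.
P[4]: S = E(K, 0b10011110) = 0b00100000; 0b01110100 ⊕ 0b00100000 = 0b01010100.

P[1] = 0b11110010, P[2] = 0b11010111, P[3] = 0b00001100, P[4] = 0b01010100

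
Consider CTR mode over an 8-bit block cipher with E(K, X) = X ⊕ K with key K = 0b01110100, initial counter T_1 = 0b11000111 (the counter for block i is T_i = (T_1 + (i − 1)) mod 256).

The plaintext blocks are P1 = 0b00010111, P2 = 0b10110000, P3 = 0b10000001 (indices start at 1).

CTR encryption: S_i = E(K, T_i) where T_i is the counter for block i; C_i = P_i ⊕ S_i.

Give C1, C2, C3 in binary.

C1: T = 0b11000111, S = E(K, T) = 0b10110011; 0b00010111 ⊕ 0b10110011 = 0b10100100.
C2: T = 0b11001000, S = E(K, T) = 0b10111100; 0b10110000 ⊕ 0b10111100 = 0b00001100.
C3: T = 0b11001001, S = E(K, T) = 0b10111101; 0b10000001 ⊕ 0b10111101 = 0b00111100.

C1 = 0b10100100, C2 = 0b00001100, C3 = 0b00111100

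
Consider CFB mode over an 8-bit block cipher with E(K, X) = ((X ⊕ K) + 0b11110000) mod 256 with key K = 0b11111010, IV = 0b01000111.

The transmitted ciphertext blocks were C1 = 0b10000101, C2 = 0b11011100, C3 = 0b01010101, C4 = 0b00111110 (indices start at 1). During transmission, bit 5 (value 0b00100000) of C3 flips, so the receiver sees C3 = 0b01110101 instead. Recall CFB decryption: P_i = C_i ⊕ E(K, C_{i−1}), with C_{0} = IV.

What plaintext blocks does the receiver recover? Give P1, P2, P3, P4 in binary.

P1 = 0b00101000, P2 = 0b10110011, P3 = 0b01100011, P4 = 0b01000001

Only C3 changed, to 0b01110101. In CFB, a change in C_i flips the same bit in P_i and garbles P_{i+1}. Decrypting the received ciphertext:
P1: E(K, 0b01000111) = 0b10101101; 0b10000101 ⊕ 0b10101101 = 0b00101000.
P2: E(K, 0b10000101) = 0b01101111; 0b11011100 ⊕ 0b01101111 = 0b10110011.
P3: E(K, 0b11011100) = 0b00010110; 0b01110101 ⊕ 0b00010110 = 0b01100011.
P4: E(K, 0b01110101) = 0b01111111; 0b00111110 ⊕ 0b01111111 = 0b01000001.
Blocks that differ from the original plaintext: P3, P4.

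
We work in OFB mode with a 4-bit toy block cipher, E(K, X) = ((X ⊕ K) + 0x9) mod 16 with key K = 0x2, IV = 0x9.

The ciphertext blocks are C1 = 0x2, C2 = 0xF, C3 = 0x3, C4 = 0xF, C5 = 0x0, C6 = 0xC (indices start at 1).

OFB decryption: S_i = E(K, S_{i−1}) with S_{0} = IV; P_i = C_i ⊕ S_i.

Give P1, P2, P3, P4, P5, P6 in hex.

P1 = 0x6, P2 = 0x0, P3 = 0x5, P4 = 0x2, P5 = 0x8, P6 = 0xF

P1: S = E(K, 0x9) = 0x4; 0x2 ⊕ 0x4 = 0x6.
P2: S = E(K, 0x4) = 0xF; 0xF ⊕ 0xF = 0x0.
P3: S = E(K, 0xF) = 0x6; 0x3 ⊕ 0x6 = 0x5.
P4: S = E(K, 0x6) = 0xD; 0xF ⊕ 0xD = 0x2.
P5: S = E(K, 0xD) = 0x8; 0x0 ⊕ 0x8 = 0x8.
P6: S = E(K, 0x8) = 0x3; 0xC ⊕ 0x3 = 0xF.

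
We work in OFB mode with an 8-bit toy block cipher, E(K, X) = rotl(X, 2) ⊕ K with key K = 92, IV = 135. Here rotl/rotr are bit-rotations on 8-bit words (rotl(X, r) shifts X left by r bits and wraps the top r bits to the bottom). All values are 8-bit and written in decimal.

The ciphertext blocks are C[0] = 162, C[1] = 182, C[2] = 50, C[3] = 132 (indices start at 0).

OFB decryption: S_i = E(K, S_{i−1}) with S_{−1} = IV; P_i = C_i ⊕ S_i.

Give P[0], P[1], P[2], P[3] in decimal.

P[0]: S = E(K, 135) = 66; 162 ⊕ 66 = 224.
P[1]: S = E(K, 66) = 85; 182 ⊕ 85 = 227.
P[2]: S = E(K, 85) = 9; 50 ⊕ 9 = 59.
P[3]: S = E(K, 9) = 120; 132 ⊕ 120 = 252.

P[0] = 224, P[1] = 227, P[2] = 59, P[3] = 252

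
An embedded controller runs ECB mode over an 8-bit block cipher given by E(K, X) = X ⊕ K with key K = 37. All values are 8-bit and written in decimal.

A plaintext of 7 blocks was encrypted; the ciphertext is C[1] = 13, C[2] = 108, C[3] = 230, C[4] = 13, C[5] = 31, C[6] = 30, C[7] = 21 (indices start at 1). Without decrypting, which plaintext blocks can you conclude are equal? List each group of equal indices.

ECB encrypts each block independently with the same key, so equal ciphertext blocks imply equal plaintext blocks.
C[1] = C[4] = 13, so P[1] = P[4].

P[1] = P[4]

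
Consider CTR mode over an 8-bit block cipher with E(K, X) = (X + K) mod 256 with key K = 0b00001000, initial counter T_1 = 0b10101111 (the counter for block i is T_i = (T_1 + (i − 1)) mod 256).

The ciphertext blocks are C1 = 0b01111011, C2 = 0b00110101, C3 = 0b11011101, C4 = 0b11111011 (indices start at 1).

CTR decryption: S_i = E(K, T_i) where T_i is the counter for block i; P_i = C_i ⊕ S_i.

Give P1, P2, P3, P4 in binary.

P1 = 0b11001100, P2 = 0b10001101, P3 = 0b01100100, P4 = 0b01000001

P1: T = 0b10101111, S = E(K, T) = 0b10110111; 0b01111011 ⊕ 0b10110111 = 0b11001100.
P2: T = 0b10110000, S = E(K, T) = 0b10111000; 0b00110101 ⊕ 0b10111000 = 0b10001101.
P3: T = 0b10110001, S = E(K, T) = 0b10111001; 0b11011101 ⊕ 0b10111001 = 0b01100100.
P4: T = 0b10110010, S = E(K, T) = 0b10111010; 0b11111011 ⊕ 0b10111010 = 0b01000001.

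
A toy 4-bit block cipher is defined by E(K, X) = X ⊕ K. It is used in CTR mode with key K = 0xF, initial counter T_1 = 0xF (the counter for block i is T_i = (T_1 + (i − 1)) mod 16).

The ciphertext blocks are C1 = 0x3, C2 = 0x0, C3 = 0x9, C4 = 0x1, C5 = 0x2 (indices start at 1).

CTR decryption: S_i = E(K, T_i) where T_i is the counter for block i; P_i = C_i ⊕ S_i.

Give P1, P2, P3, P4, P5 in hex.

P1 = 0x3, P2 = 0xF, P3 = 0x7, P4 = 0xC, P5 = 0xE

P1: T = 0xF, S = E(K, T) = 0x0; 0x3 ⊕ 0x0 = 0x3.
P2: T = 0x0, S = E(K, T) = 0xF; 0x0 ⊕ 0xF = 0xF.
P3: T = 0x1, S = E(K, T) = 0xE; 0x9 ⊕ 0xE = 0x7.
P4: T = 0x2, S = E(K, T) = 0xD; 0x1 ⊕ 0xD = 0xC.
P5: T = 0x3, S = E(K, T) = 0xC; 0x2 ⊕ 0xC = 0xE.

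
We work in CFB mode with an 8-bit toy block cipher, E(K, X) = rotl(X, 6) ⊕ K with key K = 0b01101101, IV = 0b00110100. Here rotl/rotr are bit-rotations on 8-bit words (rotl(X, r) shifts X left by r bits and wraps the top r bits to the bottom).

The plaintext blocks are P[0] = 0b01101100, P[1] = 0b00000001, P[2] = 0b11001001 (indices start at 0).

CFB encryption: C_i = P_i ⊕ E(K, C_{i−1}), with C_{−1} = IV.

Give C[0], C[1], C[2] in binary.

C[0]: E(K, 0b00110100) = 0b01100000; 0b01101100 ⊕ 0b01100000 = 0b00001100.
C[1]: E(K, 0b00001100) = 0b01101110; 0b00000001 ⊕ 0b01101110 = 0b01101111.
C[2]: E(K, 0b01101111) = 0b10110110; 0b11001001 ⊕ 0b10110110 = 0b01111111.

C[0] = 0b00001100, C[1] = 0b01101111, C[2] = 0b01111111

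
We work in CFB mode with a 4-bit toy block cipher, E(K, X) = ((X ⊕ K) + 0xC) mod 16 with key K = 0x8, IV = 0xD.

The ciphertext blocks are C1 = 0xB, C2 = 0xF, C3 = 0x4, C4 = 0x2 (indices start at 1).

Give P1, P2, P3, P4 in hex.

P1 = 0xA, P2 = 0x0, P3 = 0x7, P4 = 0xA

CFB decryption: P_i = C_i ⊕ E(K, C_{i−1}), with C_{0} = IV.
P1: E(K, 0xD) = 0x1; 0xB ⊕ 0x1 = 0xA.
P2: E(K, 0xB) = 0xF; 0xF ⊕ 0xF = 0x0.
P3: E(K, 0xF) = 0x3; 0x4 ⊕ 0x3 = 0x7.
P4: E(K, 0x4) = 0x8; 0x2 ⊕ 0x8 = 0xA.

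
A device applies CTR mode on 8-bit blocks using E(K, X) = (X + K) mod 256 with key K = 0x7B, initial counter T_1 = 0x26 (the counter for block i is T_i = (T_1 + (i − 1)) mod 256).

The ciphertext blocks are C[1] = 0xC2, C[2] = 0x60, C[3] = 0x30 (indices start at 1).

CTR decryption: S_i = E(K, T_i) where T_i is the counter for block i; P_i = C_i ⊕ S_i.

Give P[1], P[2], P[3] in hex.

P[1] = 0x63, P[2] = 0xC2, P[3] = 0x93

P[1]: T = 0x26, S = E(K, T) = 0xA1; 0xC2 ⊕ 0xA1 = 0x63.
P[2]: T = 0x27, S = E(K, T) = 0xA2; 0x60 ⊕ 0xA2 = 0xC2.
P[3]: T = 0x28, S = E(K, T) = 0xA3; 0x30 ⊕ 0xA3 = 0x93.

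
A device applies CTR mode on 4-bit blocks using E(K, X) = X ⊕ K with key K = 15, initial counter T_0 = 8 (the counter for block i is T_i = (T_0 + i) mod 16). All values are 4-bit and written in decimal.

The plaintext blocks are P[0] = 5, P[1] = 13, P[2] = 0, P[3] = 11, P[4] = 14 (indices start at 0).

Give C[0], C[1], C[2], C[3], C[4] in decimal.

C[0] = 2, C[1] = 11, C[2] = 5, C[3] = 15, C[4] = 13

CTR encryption: S_i = E(K, T_i) where T_i is the counter for block i; C_i = P_i ⊕ S_i.
C[0]: T = 8, S = E(K, T) = 7; 5 ⊕ 7 = 2.
C[1]: T = 9, S = E(K, T) = 6; 13 ⊕ 6 = 11.
C[2]: T = 10, S = E(K, T) = 5; 0 ⊕ 5 = 5.
C[3]: T = 11, S = E(K, T) = 4; 11 ⊕ 4 = 15.
C[4]: T = 12, S = E(K, T) = 3; 14 ⊕ 3 = 13.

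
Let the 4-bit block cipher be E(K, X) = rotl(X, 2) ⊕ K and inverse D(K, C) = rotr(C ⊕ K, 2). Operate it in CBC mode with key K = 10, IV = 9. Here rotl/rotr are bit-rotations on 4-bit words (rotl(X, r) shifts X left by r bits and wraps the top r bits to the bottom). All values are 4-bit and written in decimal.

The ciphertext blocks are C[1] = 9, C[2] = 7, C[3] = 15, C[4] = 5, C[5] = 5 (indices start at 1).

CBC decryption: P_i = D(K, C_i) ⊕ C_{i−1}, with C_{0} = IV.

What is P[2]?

P[2]: D(K, 7) = 7; 7 ⊕ 9 = 14.

P[2] = 14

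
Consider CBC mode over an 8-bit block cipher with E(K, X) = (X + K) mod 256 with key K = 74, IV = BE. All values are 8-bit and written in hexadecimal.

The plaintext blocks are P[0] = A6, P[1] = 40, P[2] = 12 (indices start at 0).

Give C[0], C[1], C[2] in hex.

C[0] = 8C, C[1] = 40, C[2] = C6

CBC encryption: C_i = E(K, P_i ⊕ C_{i−1}), with C_{−1} = IV.
C[0]: P[0] ⊕ BE = 18; E(K, 18) = 8C.
C[1]: P[1] ⊕ 8C = CC; E(K, CC) = 40.
C[2]: P[2] ⊕ 40 = 52; E(K, 52) = C6.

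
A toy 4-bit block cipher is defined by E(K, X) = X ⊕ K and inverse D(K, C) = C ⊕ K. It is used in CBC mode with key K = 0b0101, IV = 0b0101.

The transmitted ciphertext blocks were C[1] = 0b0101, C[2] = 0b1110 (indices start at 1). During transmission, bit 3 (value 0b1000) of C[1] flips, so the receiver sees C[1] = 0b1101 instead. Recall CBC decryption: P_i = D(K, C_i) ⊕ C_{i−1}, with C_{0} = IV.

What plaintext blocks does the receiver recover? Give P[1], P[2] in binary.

Only C[1] changed, to 0b1101. In CBC, a change in C_i garbles P_i and flips the same bit in P_{i+1}. Decrypting the received ciphertext:
P[1]: D(K, 0b1101) = 0b1000; 0b1000 ⊕ 0b0101 = 0b1101.
P[2]: D(K, 0b1110) = 0b1011; 0b1011 ⊕ 0b1101 = 0b0110.
Blocks that differ from the original plaintext: P[1], P[2].

P[1] = 0b1101, P[2] = 0b0110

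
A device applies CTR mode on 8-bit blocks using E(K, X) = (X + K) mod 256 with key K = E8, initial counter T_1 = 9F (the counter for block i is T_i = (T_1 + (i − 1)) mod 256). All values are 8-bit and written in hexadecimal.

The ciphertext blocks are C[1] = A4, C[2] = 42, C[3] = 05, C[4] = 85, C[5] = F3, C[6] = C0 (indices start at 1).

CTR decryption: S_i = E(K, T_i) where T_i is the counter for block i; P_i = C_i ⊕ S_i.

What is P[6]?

P[6] = 4C

P[6]: T = A4, S = E(K, T) = 8C; C0 ⊕ 8C = 4C.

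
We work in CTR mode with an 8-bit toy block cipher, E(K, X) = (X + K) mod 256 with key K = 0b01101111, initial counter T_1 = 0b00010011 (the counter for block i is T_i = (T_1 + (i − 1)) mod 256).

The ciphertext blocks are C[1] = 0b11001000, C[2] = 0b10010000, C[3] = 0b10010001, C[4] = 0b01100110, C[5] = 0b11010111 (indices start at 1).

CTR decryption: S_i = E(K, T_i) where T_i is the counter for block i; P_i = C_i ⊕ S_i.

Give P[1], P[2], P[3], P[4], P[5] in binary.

P[1]: T = 0b00010011, S = E(K, T) = 0b10000010; 0b11001000 ⊕ 0b10000010 = 0b01001010.
P[2]: T = 0b00010100, S = E(K, T) = 0b10000011; 0b10010000 ⊕ 0b10000011 = 0b00010011.
P[3]: T = 0b00010101, S = E(K, T) = 0b10000100; 0b10010001 ⊕ 0b10000100 = 0b00010101.
P[4]: T = 0b00010110, S = E(K, T) = 0b10000101; 0b01100110 ⊕ 0b10000101 = 0b11100011.
P[5]: T = 0b00010111, S = E(K, T) = 0b10000110; 0b11010111 ⊕ 0b10000110 = 0b01010001.

P[1] = 0b01001010, P[2] = 0b00010011, P[3] = 0b00010101, P[4] = 0b11100011, P[5] = 0b01010001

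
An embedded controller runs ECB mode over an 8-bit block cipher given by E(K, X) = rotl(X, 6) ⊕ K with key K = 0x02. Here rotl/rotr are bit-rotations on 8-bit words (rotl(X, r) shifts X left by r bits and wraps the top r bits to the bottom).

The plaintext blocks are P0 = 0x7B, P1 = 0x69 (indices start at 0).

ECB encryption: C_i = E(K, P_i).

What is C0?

C0 = 0xDC

C0: E(K, 0x7B) = 0xDC.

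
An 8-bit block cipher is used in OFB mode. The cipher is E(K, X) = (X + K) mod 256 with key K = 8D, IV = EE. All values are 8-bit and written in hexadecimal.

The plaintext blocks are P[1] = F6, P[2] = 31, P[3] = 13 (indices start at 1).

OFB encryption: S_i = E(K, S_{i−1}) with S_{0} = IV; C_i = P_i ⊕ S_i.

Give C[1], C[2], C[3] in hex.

C[1]: S = E(K, EE) = 7B; F6 ⊕ 7B = 8D.
C[2]: S = E(K, 7B) = 08; 31 ⊕ 08 = 39.
C[3]: S = E(K, 08) = 95; 13 ⊕ 95 = 86.

C[1] = 8D, C[2] = 39, C[3] = 86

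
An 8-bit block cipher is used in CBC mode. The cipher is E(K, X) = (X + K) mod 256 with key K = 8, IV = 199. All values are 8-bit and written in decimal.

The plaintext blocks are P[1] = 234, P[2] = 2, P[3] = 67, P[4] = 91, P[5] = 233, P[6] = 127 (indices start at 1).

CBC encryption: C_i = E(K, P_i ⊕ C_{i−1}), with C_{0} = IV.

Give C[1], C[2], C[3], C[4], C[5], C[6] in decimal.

C[1]: P[1] ⊕ 199 = 45; E(K, 45) = 53.
C[2]: P[2] ⊕ 53 = 55; E(K, 55) = 63.
C[3]: P[3] ⊕ 63 = 124; E(K, 124) = 132.
C[4]: P[4] ⊕ 132 = 223; E(K, 223) = 231.
C[5]: P[5] ⊕ 231 = 14; E(K, 14) = 22.
C[6]: P[6] ⊕ 22 = 105; E(K, 105) = 113.

C[1] = 53, C[2] = 63, C[3] = 132, C[4] = 231, C[5] = 22, C[6] = 113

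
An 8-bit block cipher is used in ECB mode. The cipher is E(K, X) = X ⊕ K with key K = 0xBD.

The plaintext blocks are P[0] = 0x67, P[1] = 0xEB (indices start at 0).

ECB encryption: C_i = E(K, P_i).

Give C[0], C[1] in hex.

C[0] = 0xDA, C[1] = 0x56

C[0]: E(K, 0x67) = 0xDA.
C[1]: E(K, 0xEB) = 0x56.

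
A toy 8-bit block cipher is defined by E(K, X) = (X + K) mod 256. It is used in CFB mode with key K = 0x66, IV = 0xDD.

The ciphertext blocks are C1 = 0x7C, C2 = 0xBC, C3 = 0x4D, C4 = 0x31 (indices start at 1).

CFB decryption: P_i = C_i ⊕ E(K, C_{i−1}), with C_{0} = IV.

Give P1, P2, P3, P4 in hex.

P1 = 0x3F, P2 = 0x5E, P3 = 0x6F, P4 = 0x82

P1: E(K, 0xDD) = 0x43; 0x7C ⊕ 0x43 = 0x3F.
P2: E(K, 0x7C) = 0xE2; 0xBC ⊕ 0xE2 = 0x5E.
P3: E(K, 0xBC) = 0x22; 0x4D ⊕ 0x22 = 0x6F.
P4: E(K, 0x4D) = 0xB3; 0x31 ⊕ 0xB3 = 0x82.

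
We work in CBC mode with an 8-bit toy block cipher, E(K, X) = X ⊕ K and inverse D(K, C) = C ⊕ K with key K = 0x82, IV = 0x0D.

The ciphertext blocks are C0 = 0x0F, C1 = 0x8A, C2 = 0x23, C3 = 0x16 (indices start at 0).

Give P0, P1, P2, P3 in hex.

CBC decryption: P_i = D(K, C_i) ⊕ C_{i−1}, with C_{−1} = IV.
P0: D(K, 0x0F) = 0x8D; 0x8D ⊕ 0x0D = 0x80.
P1: D(K, 0x8A) = 0x08; 0x08 ⊕ 0x0F = 0x07.
P2: D(K, 0x23) = 0xA1; 0xA1 ⊕ 0x8A = 0x2B.
P3: D(K, 0x16) = 0x94; 0x94 ⊕ 0x23 = 0xB7.

P0 = 0x80, P1 = 0x07, P2 = 0x2B, P3 = 0xB7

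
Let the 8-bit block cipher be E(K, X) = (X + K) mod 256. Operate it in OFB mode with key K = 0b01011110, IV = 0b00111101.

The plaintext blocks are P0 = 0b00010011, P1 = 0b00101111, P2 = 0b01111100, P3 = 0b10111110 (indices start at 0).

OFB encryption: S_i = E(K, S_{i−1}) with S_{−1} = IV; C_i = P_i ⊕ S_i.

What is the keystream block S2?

0b01010111

C0: S = E(K, 0b00111101) = 0b10011011; 0b00010011 ⊕ 0b10011011 = 0b10001000.
C1: S = E(K, 0b10011011) = 0b11111001; 0b00101111 ⊕ 0b11111001 = 0b11010110.
C2: S = E(K, 0b11111001) = 0b01010111; 0b01111100 ⊕ 0b01010111 = 0b00101011.
So S2 = 0b01010111.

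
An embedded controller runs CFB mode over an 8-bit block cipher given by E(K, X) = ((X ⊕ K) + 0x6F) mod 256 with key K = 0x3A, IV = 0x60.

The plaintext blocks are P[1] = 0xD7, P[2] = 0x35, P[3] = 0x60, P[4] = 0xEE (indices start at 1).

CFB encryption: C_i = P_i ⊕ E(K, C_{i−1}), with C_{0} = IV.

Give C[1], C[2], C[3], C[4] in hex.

C[1] = 0x1E, C[2] = 0xA6, C[3] = 0x6B, C[4] = 0x2E

C[1]: E(K, 0x60) = 0xC9; 0xD7 ⊕ 0xC9 = 0x1E.
C[2]: E(K, 0x1E) = 0x93; 0x35 ⊕ 0x93 = 0xA6.
C[3]: E(K, 0xA6) = 0x0B; 0x60 ⊕ 0x0B = 0x6B.
C[4]: E(K, 0x6B) = 0xC0; 0xEE ⊕ 0xC0 = 0x2E.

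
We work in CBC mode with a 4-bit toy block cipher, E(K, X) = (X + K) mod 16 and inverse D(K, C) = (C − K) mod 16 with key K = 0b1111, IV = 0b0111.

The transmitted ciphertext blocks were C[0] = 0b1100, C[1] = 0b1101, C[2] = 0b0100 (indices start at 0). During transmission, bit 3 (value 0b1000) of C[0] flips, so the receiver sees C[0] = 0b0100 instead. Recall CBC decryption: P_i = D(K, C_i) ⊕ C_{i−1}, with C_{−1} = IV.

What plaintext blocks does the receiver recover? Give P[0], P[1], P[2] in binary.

Only C[0] changed, to 0b0100. In CBC, a change in C_i garbles P_i and flips the same bit in P_{i+1}. Decrypting the received ciphertext:
P[0]: D(K, 0b0100) = 0b0101; 0b0101 ⊕ 0b0111 = 0b0010.
P[1]: D(K, 0b1101) = 0b1110; 0b1110 ⊕ 0b0100 = 0b1010.
P[2]: D(K, 0b0100) = 0b0101; 0b0101 ⊕ 0b1101 = 0b1000.
Blocks that differ from the original plaintext: P[0], P[1].

P[0] = 0b0010, P[1] = 0b1010, P[2] = 0b1000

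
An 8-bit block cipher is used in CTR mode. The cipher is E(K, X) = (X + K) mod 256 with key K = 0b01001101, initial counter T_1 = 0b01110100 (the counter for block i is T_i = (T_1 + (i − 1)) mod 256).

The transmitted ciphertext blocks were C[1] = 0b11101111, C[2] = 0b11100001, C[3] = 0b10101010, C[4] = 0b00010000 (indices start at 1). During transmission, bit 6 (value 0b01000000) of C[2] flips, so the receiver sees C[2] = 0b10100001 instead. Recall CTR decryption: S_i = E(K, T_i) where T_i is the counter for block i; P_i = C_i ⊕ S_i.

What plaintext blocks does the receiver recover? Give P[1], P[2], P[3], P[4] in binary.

Only C[2] changed, to 0b10100001. In CTR, a change in C_i flips the same bit in P_i only; the keystream is unaffected. Decrypting the received ciphertext:
P[1]: T = 0b01110100, S = E(K, T) = 0b11000001; 0b11101111 ⊕ 0b11000001 = 0b00101110.
P[2]: T = 0b01110101, S = E(K, T) = 0b11000010; 0b10100001 ⊕ 0b11000010 = 0b01100011.
P[3]: T = 0b01110110, S = E(K, T) = 0b11000011; 0b10101010 ⊕ 0b11000011 = 0b01101001.
P[4]: T = 0b01110111, S = E(K, T) = 0b11000100; 0b00010000 ⊕ 0b11000100 = 0b11010100.
Blocks that differ from the original plaintext: P[2].

P[1] = 0b00101110, P[2] = 0b01100011, P[3] = 0b01101001, P[4] = 0b11010100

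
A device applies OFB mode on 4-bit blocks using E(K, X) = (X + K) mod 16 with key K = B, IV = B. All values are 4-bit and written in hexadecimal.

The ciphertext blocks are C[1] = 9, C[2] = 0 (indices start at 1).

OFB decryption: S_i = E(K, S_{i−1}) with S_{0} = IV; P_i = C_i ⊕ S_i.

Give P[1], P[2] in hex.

P[1] = F, P[2] = 1

P[1]: S = E(K, B) = 6; 9 ⊕ 6 = F.
P[2]: S = E(K, 6) = 1; 0 ⊕ 1 = 1.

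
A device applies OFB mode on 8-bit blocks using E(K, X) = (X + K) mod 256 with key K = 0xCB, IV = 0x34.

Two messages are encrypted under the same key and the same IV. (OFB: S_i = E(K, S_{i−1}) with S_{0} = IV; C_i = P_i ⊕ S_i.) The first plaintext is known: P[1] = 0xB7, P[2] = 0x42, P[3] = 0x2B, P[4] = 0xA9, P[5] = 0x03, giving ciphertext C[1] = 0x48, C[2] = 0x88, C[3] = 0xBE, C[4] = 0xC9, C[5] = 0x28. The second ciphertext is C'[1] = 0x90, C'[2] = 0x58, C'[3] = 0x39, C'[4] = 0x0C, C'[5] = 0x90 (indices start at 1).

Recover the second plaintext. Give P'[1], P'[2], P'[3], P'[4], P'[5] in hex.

P'[1] = 0x6F, P'[2] = 0x92, P'[3] = 0xAC, P'[4] = 0x6C, P'[5] = 0xBB

In OFB with a reused IV, both messages share the same keystream S_i, so C_i ⊕ C'_i = P_i ⊕ P'_i and thus P'_i = P_i ⊕ C_i ⊕ C'_i.
P'[1]: 0xB7 ⊕ 0x48 ⊕ 0x90 = 0x6F.
P'[2]: 0x42 ⊕ 0x88 ⊕ 0x58 = 0x92.
P'[3]: 0x2B ⊕ 0xBE ⊕ 0x39 = 0xAC.
P'[4]: 0xA9 ⊕ 0xC9 ⊕ 0x0C = 0x6C.
P'[5]: 0x03 ⊕ 0x28 ⊕ 0x90 = 0xBB.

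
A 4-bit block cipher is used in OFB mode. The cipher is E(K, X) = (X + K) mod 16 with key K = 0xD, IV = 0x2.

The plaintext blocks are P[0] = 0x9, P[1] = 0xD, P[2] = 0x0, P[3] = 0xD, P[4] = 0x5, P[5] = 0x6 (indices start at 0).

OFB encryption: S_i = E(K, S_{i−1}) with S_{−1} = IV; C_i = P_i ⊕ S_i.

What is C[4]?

C[0]: S = E(K, 0x2) = 0xF; 0x9 ⊕ 0xF = 0x6.
C[1]: S = E(K, 0xF) = 0xC; 0xD ⊕ 0xC = 0x1.
C[2]: S = E(K, 0xC) = 0x9; 0x0 ⊕ 0x9 = 0x9.
C[3]: S = E(K, 0x9) = 0x6; 0xD ⊕ 0x6 = 0xB.
C[4]: S = E(K, 0x6) = 0x3; 0x5 ⊕ 0x3 = 0x6.

C[4] = 0x6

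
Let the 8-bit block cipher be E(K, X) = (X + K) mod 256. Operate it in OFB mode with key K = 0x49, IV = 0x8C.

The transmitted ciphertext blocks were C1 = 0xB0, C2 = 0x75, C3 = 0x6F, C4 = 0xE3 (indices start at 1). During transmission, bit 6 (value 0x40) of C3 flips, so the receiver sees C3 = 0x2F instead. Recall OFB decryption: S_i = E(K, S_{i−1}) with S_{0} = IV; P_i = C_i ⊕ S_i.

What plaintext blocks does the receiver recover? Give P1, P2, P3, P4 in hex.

P1 = 0x65, P2 = 0x6B, P3 = 0x48, P4 = 0x53

Only C3 changed, to 0x2F. In OFB, a change in C_i flips the same bit in P_i only; the keystream is unaffected. Decrypting the received ciphertext:
P1: S = E(K, 0x8C) = 0xD5; 0xB0 ⊕ 0xD5 = 0x65.
P2: S = E(K, 0xD5) = 0x1E; 0x75 ⊕ 0x1E = 0x6B.
P3: S = E(K, 0x1E) = 0x67; 0x2F ⊕ 0x67 = 0x48.
P4: S = E(K, 0x67) = 0xB0; 0xE3 ⊕ 0xB0 = 0x53.
Blocks that differ from the original plaintext: P3.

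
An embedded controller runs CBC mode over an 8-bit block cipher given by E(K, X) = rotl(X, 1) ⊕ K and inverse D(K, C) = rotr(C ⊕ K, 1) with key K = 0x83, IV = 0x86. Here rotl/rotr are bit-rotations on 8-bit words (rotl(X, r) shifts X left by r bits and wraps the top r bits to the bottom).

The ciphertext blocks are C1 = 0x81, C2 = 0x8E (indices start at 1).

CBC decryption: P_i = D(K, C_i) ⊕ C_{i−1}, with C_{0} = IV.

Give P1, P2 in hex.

P1 = 0x87, P2 = 0x07

P1: D(K, 0x81) = 0x01; 0x01 ⊕ 0x86 = 0x87.
P2: D(K, 0x8E) = 0x86; 0x86 ⊕ 0x81 = 0x07.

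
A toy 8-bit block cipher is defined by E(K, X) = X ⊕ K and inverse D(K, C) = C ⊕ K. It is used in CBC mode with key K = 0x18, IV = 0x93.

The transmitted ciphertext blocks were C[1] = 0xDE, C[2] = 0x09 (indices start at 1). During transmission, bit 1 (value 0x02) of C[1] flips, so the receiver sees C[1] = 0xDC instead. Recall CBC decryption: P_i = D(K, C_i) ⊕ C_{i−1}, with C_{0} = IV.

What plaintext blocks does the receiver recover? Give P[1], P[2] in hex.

Only C[1] changed, to 0xDC. In CBC, a change in C_i garbles P_i and flips the same bit in P_{i+1}. Decrypting the received ciphertext:
P[1]: D(K, 0xDC) = 0xC4; 0xC4 ⊕ 0x93 = 0x57.
P[2]: D(K, 0x09) = 0x11; 0x11 ⊕ 0xDC = 0xCD.
Blocks that differ from the original plaintext: P[1], P[2].

P[1] = 0x57, P[2] = 0xCD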